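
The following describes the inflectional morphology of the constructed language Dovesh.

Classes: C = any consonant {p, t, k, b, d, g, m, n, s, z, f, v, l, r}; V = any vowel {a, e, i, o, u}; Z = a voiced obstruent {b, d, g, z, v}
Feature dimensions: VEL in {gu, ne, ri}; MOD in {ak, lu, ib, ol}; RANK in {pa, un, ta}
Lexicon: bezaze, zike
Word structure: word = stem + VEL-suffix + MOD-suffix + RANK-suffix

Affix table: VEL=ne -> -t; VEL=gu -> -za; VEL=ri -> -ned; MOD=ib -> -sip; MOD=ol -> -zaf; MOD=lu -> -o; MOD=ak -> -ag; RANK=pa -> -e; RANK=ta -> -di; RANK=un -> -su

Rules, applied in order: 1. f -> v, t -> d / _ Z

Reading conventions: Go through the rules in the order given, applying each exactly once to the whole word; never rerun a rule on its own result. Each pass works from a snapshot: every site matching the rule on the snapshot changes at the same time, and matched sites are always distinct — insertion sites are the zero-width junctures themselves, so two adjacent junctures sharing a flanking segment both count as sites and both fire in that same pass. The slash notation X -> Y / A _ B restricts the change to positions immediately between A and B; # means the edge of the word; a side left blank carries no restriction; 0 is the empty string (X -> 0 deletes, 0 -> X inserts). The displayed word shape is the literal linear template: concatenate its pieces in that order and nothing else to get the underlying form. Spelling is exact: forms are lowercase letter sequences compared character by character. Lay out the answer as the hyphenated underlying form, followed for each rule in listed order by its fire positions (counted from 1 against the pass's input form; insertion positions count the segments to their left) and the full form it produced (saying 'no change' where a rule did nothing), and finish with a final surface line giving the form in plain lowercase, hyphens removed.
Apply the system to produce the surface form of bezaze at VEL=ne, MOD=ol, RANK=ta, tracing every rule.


underlying: bezaze-t-zaf-di
1. f -> v, t -> d / _ Z: fires at position(s) 7, 10: bezazedzavdi
surface: bezazedzavdi


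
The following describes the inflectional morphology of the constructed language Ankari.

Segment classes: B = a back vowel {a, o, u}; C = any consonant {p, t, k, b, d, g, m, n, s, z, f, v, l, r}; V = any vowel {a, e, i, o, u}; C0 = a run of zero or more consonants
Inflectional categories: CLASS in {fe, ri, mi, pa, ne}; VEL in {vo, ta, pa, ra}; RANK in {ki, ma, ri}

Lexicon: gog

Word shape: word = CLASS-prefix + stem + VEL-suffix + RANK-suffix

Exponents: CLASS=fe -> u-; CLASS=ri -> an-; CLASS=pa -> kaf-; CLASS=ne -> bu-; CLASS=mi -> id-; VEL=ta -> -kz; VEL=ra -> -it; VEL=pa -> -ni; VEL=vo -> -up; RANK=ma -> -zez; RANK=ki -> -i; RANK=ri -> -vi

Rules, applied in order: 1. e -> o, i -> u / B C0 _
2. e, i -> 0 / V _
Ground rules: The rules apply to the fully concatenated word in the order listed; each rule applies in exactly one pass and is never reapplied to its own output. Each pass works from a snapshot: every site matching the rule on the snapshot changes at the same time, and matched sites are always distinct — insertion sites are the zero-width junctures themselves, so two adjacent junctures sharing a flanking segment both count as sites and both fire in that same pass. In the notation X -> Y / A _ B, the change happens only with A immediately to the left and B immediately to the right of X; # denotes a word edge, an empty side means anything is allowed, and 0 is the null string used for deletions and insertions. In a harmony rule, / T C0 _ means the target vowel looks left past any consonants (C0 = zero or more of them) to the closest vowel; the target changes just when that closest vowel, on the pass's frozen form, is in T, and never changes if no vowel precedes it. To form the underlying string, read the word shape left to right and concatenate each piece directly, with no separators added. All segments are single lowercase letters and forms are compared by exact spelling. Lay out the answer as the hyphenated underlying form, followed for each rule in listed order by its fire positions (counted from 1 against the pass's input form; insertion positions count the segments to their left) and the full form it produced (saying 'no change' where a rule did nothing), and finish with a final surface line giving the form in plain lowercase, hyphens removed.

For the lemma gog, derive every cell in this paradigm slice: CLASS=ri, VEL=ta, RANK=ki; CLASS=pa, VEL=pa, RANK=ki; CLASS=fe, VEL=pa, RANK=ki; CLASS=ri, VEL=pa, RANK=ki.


cell CLASS=ri, VEL=ta, RANK=ki:
underlying: an-gog-kz-i
1. e -> o, i -> u / B C0 _: fires at position(s) 8: angogkzu
2. e, i -> 0 / V _: no change
surface: angogkzu

cell CLASS=pa, VEL=pa, RANK=ki:
underlying: kaf-gog-ni-i
1. e -> o, i -> u / B C0 _: fires at position(s) 8: kafgognui
2. e, i -> 0 / V _: fires at position(s) 9: kafgognu
surface: kafgognu

cell CLASS=fe, VEL=pa, RANK=ki:
underlying: u-gog-ni-i
1. e -> o, i -> u / B C0 _: fires at position(s) 6: ugognui
2. e, i -> 0 / V _: fires at position(s) 7: ugognu
surface: ugognu

cell CLASS=ri, VEL=pa, RANK=ki:
underlying: an-gog-ni-i
1. e -> o, i -> u / B C0 _: fires at position(s) 7: angognui
2. e, i -> 0 / V _: fires at position(s) 8: angognu
surface: angognu


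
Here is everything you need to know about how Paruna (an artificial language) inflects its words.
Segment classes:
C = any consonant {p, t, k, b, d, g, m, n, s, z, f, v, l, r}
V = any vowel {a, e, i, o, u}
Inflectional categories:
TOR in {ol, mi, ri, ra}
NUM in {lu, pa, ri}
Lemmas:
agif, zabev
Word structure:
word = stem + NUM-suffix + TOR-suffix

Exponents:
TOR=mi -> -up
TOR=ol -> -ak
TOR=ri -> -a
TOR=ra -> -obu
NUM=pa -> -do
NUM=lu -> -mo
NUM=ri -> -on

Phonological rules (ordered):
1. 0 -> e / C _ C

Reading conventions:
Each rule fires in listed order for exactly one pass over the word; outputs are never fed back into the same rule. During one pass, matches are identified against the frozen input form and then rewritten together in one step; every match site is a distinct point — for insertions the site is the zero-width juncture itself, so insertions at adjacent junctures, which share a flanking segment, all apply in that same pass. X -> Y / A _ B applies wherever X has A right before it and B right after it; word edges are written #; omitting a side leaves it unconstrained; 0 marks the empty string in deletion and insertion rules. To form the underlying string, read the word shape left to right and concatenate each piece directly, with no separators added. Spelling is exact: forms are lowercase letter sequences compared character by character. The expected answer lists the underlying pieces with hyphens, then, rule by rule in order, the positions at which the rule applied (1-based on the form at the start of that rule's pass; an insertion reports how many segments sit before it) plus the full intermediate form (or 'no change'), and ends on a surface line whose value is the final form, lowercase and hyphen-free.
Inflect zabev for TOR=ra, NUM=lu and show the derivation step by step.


underlying: zabev-mo-obu
1. 0 -> e / C _ C: inserts after position(s) 5: zabevemoobu
surface: zabevemoobu


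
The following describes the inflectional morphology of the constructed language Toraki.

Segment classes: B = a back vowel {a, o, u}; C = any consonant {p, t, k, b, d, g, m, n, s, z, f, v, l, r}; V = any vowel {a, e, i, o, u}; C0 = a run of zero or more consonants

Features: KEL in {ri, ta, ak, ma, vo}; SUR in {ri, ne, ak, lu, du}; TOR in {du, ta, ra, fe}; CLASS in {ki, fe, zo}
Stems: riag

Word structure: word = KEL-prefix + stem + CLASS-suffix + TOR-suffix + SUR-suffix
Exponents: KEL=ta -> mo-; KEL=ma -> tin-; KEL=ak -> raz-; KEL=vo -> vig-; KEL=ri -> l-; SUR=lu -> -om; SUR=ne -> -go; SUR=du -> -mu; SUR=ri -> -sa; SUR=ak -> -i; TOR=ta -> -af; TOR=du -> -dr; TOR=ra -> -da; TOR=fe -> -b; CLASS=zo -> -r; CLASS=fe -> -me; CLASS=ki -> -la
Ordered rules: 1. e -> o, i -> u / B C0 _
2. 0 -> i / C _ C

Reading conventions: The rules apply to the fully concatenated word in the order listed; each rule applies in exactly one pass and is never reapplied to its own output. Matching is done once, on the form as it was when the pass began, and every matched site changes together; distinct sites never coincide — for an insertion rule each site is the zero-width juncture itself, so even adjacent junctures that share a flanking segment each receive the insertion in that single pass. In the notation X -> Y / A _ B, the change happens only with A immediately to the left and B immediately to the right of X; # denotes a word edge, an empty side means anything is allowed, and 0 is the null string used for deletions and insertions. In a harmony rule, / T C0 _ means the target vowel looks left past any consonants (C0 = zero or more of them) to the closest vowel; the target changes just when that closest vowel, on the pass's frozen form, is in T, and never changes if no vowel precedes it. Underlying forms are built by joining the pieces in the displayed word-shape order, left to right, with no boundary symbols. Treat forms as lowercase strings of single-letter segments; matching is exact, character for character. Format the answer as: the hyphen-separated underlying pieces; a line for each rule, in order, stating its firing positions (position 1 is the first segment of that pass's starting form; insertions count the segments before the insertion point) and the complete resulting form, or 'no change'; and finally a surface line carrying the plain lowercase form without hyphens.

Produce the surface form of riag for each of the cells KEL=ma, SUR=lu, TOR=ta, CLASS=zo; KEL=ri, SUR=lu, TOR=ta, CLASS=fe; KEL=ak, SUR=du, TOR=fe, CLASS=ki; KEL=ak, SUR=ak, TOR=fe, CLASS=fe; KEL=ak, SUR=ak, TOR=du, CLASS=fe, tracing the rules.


cell KEL=ma, SUR=lu, TOR=ta, CLASS=zo:
underlying: tin-riag-r-af-om
1. e -> o, i -> u / B C0 _: no change
2. 0 -> i / C _ C: inserts after position(s) 3, 7: tiniriagirafom
surface: tiniriagirafom

cell KEL=ri, SUR=lu, TOR=ta, CLASS=fe:
underlying: l-riag-me-af-om
1. e -> o, i -> u / B C0 _: fires at position(s) 7: lriagmoafom
2. 0 -> i / C _ C: inserts after position(s) 1, 5: liriagimoafom
surface: liriagimoafom

cell KEL=ak, SUR=du, TOR=fe, CLASS=ki:
underlying: raz-riag-la-b-mu
1. e -> o, i -> u / B C0 _: fires at position(s) 5: razruaglabmu
2. 0 -> i / C _ C: inserts after position(s) 3, 7, 10: raziruagilabimu
surface: raziruagilabimu

cell KEL=ak, SUR=ak, TOR=fe, CLASS=fe:
underlying: raz-riag-me-b-i
1. e -> o, i -> u / B C0 _: fires at position(s) 5, 9: razruagmobi
2. 0 -> i / C _ C: inserts after position(s) 3, 7: raziruagimobi
surface: raziruagimobi

cell KEL=ak, SUR=ak, TOR=du, CLASS=fe:
underlying: raz-riag-me-dr-i
1. e -> o, i -> u / B C0 _: fires at position(s) 5, 9: razruagmodri
2. 0 -> i / C _ C: inserts after position(s) 3, 7, 10: raziruagimodiri
surface: raziruagimodiri


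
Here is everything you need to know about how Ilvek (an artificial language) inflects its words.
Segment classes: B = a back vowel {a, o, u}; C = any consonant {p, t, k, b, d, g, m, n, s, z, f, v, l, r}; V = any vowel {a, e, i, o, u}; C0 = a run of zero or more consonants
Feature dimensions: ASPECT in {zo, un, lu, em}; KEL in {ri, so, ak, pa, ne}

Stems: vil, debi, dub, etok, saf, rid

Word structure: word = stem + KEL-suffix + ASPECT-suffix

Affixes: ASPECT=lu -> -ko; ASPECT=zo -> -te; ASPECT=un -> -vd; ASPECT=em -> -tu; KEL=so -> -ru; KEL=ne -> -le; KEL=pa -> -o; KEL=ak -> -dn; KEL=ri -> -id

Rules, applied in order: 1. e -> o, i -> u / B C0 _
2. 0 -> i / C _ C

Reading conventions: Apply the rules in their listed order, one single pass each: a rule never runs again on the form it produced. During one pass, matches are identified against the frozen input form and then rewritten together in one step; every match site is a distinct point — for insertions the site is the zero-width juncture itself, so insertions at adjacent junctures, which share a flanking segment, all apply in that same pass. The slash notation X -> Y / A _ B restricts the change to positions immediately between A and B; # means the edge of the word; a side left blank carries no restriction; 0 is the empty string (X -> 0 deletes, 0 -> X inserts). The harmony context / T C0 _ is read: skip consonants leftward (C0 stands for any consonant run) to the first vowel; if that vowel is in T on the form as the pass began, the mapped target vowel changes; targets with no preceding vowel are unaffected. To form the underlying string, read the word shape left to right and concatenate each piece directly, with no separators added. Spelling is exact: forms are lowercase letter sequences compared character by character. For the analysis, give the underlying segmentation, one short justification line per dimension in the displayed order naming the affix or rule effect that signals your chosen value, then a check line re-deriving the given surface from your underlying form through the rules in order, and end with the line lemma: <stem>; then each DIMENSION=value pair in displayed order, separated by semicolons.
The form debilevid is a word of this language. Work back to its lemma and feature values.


underlying: debi-le-vd
ASPECT=un - signalled by the affix -vd
KEL=ne - signalled by the affix -le
check: debilevd -> debilevd -> debilevid
lemma: debi; ASPECT=un; KEL=ne


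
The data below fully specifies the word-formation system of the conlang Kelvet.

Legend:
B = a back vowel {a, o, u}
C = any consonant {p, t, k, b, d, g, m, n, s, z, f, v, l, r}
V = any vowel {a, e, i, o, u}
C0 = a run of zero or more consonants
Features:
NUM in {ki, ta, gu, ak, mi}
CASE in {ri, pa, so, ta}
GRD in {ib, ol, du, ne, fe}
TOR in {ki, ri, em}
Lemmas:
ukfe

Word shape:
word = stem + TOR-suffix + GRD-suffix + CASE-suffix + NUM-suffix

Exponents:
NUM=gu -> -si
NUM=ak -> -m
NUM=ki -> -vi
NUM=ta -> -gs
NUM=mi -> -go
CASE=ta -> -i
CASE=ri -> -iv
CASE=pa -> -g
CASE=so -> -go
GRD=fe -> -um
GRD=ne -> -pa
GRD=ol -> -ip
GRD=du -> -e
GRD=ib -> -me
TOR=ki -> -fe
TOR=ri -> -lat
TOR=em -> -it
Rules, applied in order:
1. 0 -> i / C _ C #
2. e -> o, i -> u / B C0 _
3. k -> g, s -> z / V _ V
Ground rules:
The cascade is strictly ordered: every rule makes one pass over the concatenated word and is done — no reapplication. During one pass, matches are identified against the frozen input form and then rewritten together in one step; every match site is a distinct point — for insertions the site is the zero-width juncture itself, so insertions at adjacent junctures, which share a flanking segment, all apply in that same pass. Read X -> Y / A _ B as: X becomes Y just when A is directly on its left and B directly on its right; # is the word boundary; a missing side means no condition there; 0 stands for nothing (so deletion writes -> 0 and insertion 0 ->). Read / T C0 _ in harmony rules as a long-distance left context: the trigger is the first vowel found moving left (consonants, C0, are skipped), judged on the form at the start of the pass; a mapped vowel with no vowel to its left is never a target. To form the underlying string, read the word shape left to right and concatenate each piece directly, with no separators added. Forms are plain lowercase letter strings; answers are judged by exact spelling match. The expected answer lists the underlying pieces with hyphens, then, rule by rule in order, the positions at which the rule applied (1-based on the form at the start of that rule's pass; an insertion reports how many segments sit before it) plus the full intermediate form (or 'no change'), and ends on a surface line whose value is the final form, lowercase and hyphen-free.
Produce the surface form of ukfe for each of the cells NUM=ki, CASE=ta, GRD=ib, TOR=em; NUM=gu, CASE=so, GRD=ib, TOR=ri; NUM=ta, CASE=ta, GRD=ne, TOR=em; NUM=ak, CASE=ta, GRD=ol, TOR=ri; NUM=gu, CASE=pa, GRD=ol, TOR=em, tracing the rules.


cell NUM=ki, CASE=ta, GRD=ib, TOR=em:
underlying: ukfe-it-me-i-vi
1. 0 -> i / C _ C #: no change
2. e -> o, i -> u / B C0 _: fires at position(s) 4: ukfoitmeivi
3. k -> g, s -> z / V _ V: no change
surface: ukfoitmeivi

cell NUM=gu, CASE=so, GRD=ib, TOR=ri:
underlying: ukfe-lat-me-go-si
1. 0 -> i / C _ C #: no change
2. e -> o, i -> u / B C0 _: fires at position(s) 4, 9, 13: ukfolatmogosu
3. k -> g, s -> z / V _ V: fires at position(s) 12: ukfolatmogozu
surface: ukfolatmogozu

cell NUM=ta, CASE=ta, GRD=ne, TOR=em:
underlying: ukfe-it-pa-i-gs
1. 0 -> i / C _ C #: inserts after position(s) 10: ukfeitpaigis
2. e -> o, i -> u / B C0 _: fires at position(s) 4, 9: ukfoitpaugis
3. k -> g, s -> z / V _ V: no change
surface: ukfoitpaugis

cell NUM=ak, CASE=ta, GRD=ol, TOR=ri:
underlying: ukfe-lat-ip-i-m
1. 0 -> i / C _ C #: no change
2. e -> o, i -> u / B C0 _: fires at position(s) 4, 8: ukfolatupim
3. k -> g, s -> z / V _ V: no change
surface: ukfolatupim

cell NUM=gu, CASE=pa, GRD=ol, TOR=em:
underlying: ukfe-it-ip-g-si
1. 0 -> i / C _ C #: no change
2. e -> o, i -> u / B C0 _: fires at position(s) 4: ukfoitipgsi
3. k -> g, s -> z / V _ V: no change
surface: ukfoitipgsi


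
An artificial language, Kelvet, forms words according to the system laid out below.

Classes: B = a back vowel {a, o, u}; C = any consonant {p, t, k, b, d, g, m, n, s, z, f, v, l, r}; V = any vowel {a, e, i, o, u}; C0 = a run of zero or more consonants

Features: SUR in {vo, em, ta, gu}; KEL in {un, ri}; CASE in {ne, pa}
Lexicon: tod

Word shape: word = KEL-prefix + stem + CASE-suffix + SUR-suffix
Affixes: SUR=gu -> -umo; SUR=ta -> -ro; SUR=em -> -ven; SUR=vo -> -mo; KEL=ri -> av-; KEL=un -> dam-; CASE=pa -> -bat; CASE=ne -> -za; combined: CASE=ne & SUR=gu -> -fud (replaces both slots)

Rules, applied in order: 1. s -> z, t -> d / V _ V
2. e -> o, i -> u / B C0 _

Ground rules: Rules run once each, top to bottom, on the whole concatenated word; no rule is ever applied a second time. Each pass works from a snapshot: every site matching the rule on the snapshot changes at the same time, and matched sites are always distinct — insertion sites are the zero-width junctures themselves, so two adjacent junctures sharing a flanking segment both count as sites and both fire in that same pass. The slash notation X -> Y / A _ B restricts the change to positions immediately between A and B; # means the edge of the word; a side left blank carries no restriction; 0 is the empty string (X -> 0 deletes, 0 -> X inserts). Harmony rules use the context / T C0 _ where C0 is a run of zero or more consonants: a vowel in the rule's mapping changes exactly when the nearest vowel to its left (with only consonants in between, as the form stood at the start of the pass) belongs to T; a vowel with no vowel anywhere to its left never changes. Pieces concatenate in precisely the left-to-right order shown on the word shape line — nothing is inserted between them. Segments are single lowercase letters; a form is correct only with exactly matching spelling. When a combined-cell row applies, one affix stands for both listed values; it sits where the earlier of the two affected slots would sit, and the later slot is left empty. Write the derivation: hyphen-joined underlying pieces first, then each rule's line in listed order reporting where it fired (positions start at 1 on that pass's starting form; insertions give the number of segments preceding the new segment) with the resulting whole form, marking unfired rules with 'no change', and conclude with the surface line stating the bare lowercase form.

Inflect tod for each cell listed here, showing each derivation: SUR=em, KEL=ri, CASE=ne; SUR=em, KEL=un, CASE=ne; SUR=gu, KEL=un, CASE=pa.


cell SUR=em, KEL=ri, CASE=ne:
underlying: av-tod-za-ven
1. s -> z, t -> d / V _ V: no change
2. e -> o, i -> u / B C0 _: fires at position(s) 9: avtodzavon
surface: avtodzavon

cell SUR=em, KEL=un, CASE=ne:
underlying: dam-tod-za-ven
1. s -> z, t -> d / V _ V: no change
2. e -> o, i -> u / B C0 _: fires at position(s) 10: damtodzavon
surface: damtodzavon

cell SUR=gu, KEL=un, CASE=pa:
underlying: dam-tod-bat-umo
1. s -> z, t -> d / V _ V: fires at position(s) 9: damtodbadumo
2. e -> o, i -> u / B C0 _: no change
surface: damtodbadumo


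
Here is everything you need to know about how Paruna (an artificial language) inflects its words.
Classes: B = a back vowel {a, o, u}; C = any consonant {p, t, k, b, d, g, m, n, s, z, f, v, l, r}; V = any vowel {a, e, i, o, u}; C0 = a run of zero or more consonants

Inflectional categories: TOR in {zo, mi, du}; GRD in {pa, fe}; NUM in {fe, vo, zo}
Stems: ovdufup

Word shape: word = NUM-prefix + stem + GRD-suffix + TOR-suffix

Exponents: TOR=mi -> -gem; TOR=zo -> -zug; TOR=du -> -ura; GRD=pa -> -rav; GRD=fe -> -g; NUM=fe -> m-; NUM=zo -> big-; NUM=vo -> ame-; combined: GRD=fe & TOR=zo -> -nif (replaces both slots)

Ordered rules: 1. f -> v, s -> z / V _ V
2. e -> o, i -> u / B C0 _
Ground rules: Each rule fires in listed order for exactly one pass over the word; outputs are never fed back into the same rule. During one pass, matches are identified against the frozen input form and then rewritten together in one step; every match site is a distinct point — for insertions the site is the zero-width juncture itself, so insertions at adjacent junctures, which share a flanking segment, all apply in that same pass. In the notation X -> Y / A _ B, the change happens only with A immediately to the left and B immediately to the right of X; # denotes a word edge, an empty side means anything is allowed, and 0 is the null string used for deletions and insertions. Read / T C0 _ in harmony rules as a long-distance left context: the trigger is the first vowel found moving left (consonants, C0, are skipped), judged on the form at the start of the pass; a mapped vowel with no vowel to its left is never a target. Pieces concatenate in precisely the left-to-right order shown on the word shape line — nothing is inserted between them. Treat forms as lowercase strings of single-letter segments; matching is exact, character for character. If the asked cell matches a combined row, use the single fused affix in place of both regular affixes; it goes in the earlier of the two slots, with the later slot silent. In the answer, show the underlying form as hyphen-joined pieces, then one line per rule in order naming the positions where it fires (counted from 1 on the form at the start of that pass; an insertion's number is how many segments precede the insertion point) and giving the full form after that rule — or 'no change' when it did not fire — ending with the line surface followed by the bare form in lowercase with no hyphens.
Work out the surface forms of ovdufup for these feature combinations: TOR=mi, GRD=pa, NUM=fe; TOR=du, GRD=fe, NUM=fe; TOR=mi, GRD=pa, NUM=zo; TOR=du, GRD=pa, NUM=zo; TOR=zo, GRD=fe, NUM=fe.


cell TOR=mi, GRD=pa, NUM=fe:
underlying: m-ovdufup-rav-gem
1. f -> v, s -> z / V _ V: fires at position(s) 6: movduvupravgem
2. e -> o, i -> u / B C0 _: fires at position(s) 13: movduvupravgom
surface: movduvupravgom

cell TOR=du, GRD=fe, NUM=fe:
underlying: m-ovdufup-g-ura
1. f -> v, s -> z / V _ V: fires at position(s) 6: movduvupgura
2. e -> o, i -> u / B C0 _: no change
surface: movduvupgura

cell TOR=mi, GRD=pa, NUM=zo:
underlying: big-ovdufup-rav-gem
1. f -> v, s -> z / V _ V: fires at position(s) 8: bigovduvupravgem
2. e -> o, i -> u / B C0 _: fires at position(s) 15: bigovduvupravgom
surface: bigovduvupravgom

cell TOR=du, GRD=pa, NUM=zo:
underlying: big-ovdufup-rav-ura
1. f -> v, s -> z / V _ V: fires at position(s) 8: bigovduvupravura
2. e -> o, i -> u / B C0 _: no change
surface: bigovduvupravura

cell TOR=zo, GRD=fe, NUM=fe:
underlying: m-ovdufup-nif
1. f -> v, s -> z / V _ V: fires at position(s) 6: movduvupnif
2. e -> o, i -> u / B C0 _: fires at position(s) 10: movduvupnuf
surface: movduvupnuf


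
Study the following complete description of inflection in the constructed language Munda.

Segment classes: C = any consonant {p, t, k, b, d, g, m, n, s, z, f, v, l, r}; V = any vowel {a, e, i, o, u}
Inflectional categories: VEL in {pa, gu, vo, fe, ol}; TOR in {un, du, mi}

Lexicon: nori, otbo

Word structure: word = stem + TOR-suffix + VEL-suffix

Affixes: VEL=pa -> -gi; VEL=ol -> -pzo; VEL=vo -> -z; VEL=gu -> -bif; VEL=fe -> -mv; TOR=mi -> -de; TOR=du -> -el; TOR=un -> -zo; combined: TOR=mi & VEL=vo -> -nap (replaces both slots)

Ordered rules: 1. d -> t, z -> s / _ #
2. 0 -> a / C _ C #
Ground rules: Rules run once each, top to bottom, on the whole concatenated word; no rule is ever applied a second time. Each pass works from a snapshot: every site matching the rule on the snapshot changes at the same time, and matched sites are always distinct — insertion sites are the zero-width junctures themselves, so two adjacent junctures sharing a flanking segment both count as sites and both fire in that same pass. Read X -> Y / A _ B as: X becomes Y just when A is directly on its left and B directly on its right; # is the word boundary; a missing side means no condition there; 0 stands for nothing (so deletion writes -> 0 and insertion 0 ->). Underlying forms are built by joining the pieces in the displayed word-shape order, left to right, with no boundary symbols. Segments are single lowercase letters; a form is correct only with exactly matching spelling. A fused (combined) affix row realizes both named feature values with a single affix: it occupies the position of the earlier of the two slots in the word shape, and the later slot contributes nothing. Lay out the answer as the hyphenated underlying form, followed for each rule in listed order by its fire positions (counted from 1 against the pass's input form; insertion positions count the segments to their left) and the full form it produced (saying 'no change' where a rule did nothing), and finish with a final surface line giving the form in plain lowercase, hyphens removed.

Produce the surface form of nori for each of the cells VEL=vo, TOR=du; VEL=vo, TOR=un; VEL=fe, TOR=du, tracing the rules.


cell VEL=vo, TOR=du:
underlying: nori-el-z
1. d -> t, z -> s / _ #: fires at position(s) 7: noriels
2. 0 -> a / C _ C #: inserts after position(s) 6: norielas
surface: norielas

cell VEL=vo, TOR=un:
underlying: nori-zo-z
1. d -> t, z -> s / _ #: fires at position(s) 7: norizos
2. 0 -> a / C _ C #: no change
surface: norizos

cell VEL=fe, TOR=du:
underlying: nori-el-mv
1. d -> t, z -> s / _ #: no change
2. 0 -> a / C _ C #: inserts after position(s) 7: norielmav
surface: norielmav


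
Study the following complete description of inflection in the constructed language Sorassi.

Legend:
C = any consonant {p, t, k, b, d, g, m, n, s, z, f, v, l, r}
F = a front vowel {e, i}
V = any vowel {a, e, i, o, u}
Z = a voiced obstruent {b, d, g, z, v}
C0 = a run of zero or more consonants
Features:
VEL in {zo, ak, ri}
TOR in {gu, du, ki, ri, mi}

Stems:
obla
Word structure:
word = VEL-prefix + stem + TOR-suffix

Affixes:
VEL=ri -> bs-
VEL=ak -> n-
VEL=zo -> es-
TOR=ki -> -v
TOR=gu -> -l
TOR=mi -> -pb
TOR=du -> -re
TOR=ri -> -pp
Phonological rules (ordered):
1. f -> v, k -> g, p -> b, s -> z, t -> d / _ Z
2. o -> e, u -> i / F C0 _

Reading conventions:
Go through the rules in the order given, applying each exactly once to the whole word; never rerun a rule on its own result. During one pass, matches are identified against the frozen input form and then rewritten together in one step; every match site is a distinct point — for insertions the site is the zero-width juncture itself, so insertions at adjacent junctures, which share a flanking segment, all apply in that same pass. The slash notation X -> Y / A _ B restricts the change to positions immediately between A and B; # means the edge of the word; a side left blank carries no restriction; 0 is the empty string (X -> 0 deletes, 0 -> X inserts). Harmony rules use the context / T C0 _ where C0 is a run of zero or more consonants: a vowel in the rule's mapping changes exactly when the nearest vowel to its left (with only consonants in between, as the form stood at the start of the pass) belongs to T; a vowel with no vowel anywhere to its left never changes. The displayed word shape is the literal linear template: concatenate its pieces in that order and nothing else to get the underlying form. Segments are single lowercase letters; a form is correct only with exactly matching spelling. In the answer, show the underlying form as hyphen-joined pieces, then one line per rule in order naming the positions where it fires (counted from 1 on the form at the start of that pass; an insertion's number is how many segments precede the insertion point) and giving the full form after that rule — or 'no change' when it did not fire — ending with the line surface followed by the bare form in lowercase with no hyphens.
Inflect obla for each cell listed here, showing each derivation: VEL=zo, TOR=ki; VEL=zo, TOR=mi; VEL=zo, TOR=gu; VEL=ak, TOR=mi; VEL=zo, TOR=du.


cell VEL=zo, TOR=ki:
underlying: es-obla-v
1. f -> v, k -> g, p -> b, s -> z, t -> d / _ Z: no change
2. o -> e, u -> i / F C0 _: fires at position(s) 3: eseblav
surface: eseblav

cell VEL=zo, TOR=mi:
underlying: es-obla-pb
1. f -> v, k -> g, p -> b, s -> z, t -> d / _ Z: fires at position(s) 7: esoblabb
2. o -> e, u -> i / F C0 _: fires at position(s) 3: eseblabb
surface: eseblabb

cell VEL=zo, TOR=gu:
underlying: es-obla-l
1. f -> v, k -> g, p -> b, s -> z, t -> d / _ Z: no change
2. o -> e, u -> i / F C0 _: fires at position(s) 3: eseblal
surface: eseblal

cell VEL=ak, TOR=mi:
underlying: n-obla-pb
1. f -> v, k -> g, p -> b, s -> z, t -> d / _ Z: fires at position(s) 6: noblabb
2. o -> e, u -> i / F C0 _: no change
surface: noblabb

cell VEL=zo, TOR=du:
underlying: es-obla-re
1. f -> v, k -> g, p -> b, s -> z, t -> d / _ Z: no change
2. o -> e, u -> i / F C0 _: fires at position(s) 3: eseblare
surface: eseblare


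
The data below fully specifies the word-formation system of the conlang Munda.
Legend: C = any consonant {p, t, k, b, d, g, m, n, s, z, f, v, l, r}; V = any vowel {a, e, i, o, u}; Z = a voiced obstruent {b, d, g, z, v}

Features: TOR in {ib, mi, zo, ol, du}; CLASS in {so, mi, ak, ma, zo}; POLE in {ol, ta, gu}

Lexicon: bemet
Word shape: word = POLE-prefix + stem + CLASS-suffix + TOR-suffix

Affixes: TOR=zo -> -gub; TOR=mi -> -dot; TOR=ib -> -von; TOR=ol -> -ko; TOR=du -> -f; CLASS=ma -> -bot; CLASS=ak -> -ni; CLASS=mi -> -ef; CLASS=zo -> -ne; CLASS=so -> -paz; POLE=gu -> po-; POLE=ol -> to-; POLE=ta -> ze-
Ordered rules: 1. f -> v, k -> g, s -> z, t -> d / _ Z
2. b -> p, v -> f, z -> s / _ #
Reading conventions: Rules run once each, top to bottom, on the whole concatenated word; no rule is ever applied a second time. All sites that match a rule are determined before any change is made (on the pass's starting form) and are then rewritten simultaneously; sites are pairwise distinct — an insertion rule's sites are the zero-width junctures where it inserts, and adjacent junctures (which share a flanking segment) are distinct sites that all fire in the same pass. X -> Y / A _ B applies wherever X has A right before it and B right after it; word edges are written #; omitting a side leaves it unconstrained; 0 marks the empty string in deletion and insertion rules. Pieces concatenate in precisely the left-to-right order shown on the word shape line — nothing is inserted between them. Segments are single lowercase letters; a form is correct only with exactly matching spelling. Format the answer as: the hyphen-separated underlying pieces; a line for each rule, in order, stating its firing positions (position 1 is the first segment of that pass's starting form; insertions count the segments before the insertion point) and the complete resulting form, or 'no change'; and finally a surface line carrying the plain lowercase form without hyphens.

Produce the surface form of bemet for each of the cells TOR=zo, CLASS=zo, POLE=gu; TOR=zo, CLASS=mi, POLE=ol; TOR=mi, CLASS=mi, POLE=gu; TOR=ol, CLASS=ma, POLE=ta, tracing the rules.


cell TOR=zo, CLASS=zo, POLE=gu:
underlying: po-bemet-ne-gub
1. f -> v, k -> g, s -> z, t -> d / _ Z: no change
2. b -> p, v -> f, z -> s / _ #: fires at position(s) 12: pobemetnegup
surface: pobemetnegup

cell TOR=zo, CLASS=mi, POLE=ol:
underlying: to-bemet-ef-gub
1. f -> v, k -> g, s -> z, t -> d / _ Z: fires at position(s) 9: tobemetevgub
2. b -> p, v -> f, z -> s / _ #: fires at position(s) 12: tobemetevgup
surface: tobemetevgup

cell TOR=mi, CLASS=mi, POLE=gu:
underlying: po-bemet-ef-dot
1. f -> v, k -> g, s -> z, t -> d / _ Z: fires at position(s) 9: pobemetevdot
2. b -> p, v -> f, z -> s / _ #: no change
surface: pobemetevdot

cell TOR=ol, CLASS=ma, POLE=ta:
underlying: ze-bemet-bot-ko
1. f -> v, k -> g, s -> z, t -> d / _ Z: fires at position(s) 7: zebemedbotko
2. b -> p, v -> f, z -> s / _ #: no change
surface: zebemedbotko


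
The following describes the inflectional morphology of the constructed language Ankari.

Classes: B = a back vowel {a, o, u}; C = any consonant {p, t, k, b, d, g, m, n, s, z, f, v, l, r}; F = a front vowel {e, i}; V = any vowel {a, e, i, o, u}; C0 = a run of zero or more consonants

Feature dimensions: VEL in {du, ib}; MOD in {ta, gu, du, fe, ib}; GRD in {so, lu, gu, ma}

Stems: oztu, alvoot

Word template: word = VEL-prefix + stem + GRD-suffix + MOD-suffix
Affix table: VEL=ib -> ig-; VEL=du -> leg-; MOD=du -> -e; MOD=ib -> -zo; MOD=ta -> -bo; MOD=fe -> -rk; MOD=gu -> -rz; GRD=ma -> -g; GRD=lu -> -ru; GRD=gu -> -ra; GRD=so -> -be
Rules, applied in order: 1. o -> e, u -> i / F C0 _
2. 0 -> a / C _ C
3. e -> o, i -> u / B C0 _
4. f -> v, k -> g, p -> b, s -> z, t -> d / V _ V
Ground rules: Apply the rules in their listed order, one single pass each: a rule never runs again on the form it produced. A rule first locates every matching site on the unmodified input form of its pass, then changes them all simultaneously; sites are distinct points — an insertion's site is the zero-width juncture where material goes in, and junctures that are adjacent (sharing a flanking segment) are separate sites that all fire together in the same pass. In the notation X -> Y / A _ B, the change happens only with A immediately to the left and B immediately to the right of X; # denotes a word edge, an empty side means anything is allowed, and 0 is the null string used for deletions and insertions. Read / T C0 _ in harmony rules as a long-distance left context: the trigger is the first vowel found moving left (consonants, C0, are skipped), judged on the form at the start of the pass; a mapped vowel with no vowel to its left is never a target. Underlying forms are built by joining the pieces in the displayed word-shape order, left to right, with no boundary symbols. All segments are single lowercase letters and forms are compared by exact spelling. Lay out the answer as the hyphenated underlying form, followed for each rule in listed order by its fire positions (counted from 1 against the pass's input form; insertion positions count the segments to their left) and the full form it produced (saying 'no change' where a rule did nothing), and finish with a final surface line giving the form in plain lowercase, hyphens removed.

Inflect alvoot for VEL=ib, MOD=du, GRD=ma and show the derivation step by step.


underlying: ig-alvoot-g-e
1. o -> e, u -> i / F C0 _: no change
2. 0 -> a / C _ C: inserts after position(s) 4, 8: igalavootage
3. e -> o, i -> u / B C0 _: fires at position(s) 12: igalavootago
4. f -> v, k -> g, p -> b, s -> z, t -> d / V _ V: fires at position(s) 9: igalavoodago
surface: igalavoodago


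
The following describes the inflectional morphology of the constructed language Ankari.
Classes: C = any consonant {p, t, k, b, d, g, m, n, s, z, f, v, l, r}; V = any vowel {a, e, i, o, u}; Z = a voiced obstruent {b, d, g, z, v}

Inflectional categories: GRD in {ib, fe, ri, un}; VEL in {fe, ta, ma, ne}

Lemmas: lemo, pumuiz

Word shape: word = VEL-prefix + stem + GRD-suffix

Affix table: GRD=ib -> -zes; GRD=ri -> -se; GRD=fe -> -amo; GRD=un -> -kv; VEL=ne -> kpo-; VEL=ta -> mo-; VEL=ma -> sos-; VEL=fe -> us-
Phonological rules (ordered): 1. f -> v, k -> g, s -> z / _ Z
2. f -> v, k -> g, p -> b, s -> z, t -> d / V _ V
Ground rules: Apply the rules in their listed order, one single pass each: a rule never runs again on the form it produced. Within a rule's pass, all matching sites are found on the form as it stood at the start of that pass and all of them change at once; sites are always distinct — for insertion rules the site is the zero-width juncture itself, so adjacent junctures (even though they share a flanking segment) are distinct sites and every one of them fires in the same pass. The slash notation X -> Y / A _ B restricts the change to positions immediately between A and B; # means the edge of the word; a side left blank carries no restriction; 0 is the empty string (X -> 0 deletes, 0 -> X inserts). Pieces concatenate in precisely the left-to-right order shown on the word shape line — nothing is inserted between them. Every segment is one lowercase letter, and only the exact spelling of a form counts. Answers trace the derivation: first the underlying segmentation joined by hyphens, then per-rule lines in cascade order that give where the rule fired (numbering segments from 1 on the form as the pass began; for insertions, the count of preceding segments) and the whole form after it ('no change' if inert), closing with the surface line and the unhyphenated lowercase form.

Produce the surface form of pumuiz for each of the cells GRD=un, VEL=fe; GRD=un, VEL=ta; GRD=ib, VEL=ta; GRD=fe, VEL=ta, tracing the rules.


cell GRD=un, VEL=fe:
underlying: us-pumuiz-kv
1. f -> v, k -> g, s -> z / _ Z: fires at position(s) 9: uspumuizgv
2. f -> v, k -> g, p -> b, s -> z, t -> d / V _ V: no change
surface: uspumuizgv

cell GRD=un, VEL=ta:
underlying: mo-pumuiz-kv
1. f -> v, k -> g, s -> z / _ Z: fires at position(s) 9: mopumuizgv
2. f -> v, k -> g, p -> b, s -> z, t -> d / V _ V: fires at position(s) 3: mobumuizgv
surface: mobumuizgv

cell GRD=ib, VEL=ta:
underlying: mo-pumuiz-zes
1. f -> v, k -> g, s -> z / _ Z: no change
2. f -> v, k -> g, p -> b, s -> z, t -> d / V _ V: fires at position(s) 3: mobumuizzes
surface: mobumuizzes

cell GRD=fe, VEL=ta:
underlying: mo-pumuiz-amo
1. f -> v, k -> g, s -> z / _ Z: no change
2. f -> v, k -> g, p -> b, s -> z, t -> d / V _ V: fires at position(s) 3: mobumuizamo
surface: mobumuizamo


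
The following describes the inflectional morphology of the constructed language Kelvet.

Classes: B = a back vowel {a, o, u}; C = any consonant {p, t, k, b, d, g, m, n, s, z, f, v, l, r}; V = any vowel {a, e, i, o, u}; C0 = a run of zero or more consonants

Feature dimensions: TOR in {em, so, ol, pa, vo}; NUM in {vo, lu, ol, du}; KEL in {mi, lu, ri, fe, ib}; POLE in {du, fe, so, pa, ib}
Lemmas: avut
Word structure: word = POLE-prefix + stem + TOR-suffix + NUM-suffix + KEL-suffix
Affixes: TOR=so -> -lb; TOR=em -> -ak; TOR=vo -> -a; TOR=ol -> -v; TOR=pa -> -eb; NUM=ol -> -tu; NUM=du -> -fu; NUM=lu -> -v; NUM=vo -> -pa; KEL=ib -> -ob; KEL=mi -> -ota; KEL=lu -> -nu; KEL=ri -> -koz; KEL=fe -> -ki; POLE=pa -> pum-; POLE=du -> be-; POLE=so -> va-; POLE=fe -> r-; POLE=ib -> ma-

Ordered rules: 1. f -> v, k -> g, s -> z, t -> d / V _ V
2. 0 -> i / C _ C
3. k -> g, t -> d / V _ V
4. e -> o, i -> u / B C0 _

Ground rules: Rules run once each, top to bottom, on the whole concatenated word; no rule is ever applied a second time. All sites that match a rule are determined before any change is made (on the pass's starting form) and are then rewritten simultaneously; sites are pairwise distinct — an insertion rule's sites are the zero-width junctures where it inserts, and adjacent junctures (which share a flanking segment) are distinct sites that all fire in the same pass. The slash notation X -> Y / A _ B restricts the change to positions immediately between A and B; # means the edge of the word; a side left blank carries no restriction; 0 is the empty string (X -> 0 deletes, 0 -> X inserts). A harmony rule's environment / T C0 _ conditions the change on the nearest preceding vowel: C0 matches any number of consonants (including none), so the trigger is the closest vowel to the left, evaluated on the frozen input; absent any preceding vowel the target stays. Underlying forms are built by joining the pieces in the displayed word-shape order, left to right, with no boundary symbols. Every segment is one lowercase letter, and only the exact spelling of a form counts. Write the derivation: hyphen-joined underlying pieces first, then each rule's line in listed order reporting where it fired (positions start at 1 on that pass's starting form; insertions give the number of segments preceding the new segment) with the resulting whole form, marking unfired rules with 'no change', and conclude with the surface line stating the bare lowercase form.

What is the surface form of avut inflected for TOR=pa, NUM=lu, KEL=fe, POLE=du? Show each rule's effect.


underlying: be-avut-eb-v-ki
1. f -> v, k -> g, s -> z, t -> d / V _ V: fires at position(s) 6: beavudebvki
2. 0 -> i / C _ C: inserts after position(s) 8, 9: beavudebiviki
3. k -> g, t -> d / V _ V: fires at position(s) 12: beavudebivigi
4. e -> o, i -> u / B C0 _: fires at position(s) 7: beavudobivigi
surface: beavudobivigi
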